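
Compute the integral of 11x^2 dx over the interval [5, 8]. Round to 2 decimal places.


Find the antiderivative of 11x^2:
F(x) = 11/3 * x^3
Apply the Fundamental Theorem of Calculus:
F(8) - F(5)
= 11/3 * 8^3 - 11/3 * 5^3
= 11/3 * (512 - 125)
= 11/3 * 387
= 1419 = 1419.00

1419.00


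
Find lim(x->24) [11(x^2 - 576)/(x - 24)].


Direct substitution gives 0/0, so we factor the numerator.
Factor: 11(x^2 - 576) = 11 * (x - 24)(x + 24)
Cancel the common factor (x - 24):
11(x^2 - 576)/(x - 24) = 11 * (x + 24)
Now substitute x = 24:
= 11 * (24 + 24) = 528

528


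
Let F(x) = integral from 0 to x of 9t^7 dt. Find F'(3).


By the Fundamental Theorem of Calculus (Part 1):
If F(x) = integral from 0 to x of f(t) dt, then F'(x) = f(x)
Here f(t) = 9t^7
So F'(x) = 9x^7
Evaluate at x = 3:
F'(3) = 9 * 3^7
= 9 * 2187
= 19683

19683


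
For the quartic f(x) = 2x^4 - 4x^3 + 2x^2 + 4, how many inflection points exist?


Inflection points occur where f''(x) = 0 and concavity changes.
f(x) = 2x^4 - 4x^3 + 2x^2 + 4
f'(x) = 8x^3 - 12x^2 + 4x
f''(x) = 24x^2 - 24x + 4
This is a quadratic in x. Use the discriminant to count real roots.
Discriminant = (-24)^2 - 4 * 24 * 4
= 576 - 384
= 192
Since discriminant > 0, f''(x) = 0 has 2 distinct real solutions.
A quadratic with two distinct real roots changes sign at each root, so concavity changes at both.
Number of inflection points: 2

2


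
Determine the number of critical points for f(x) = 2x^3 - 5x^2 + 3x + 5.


Find where f'(x) = 0:
f(x) = 2x^3 - 5x^2 + 3x + 5
f'(x) = 6x^2 - 10x + 3
This is a quadratic in x. Use the discriminant to count real roots.
Discriminant = (-10)^2 - 4 * 6 * 3
= 100 - 72
= 28
Since discriminant > 0, f'(x) = 0 has 2 real solutions.
Number of critical points: 2

2


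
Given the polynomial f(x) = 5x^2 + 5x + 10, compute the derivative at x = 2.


Differentiate term by term using power and sum rules:
f(x) = 5x^2 + 5x + 10
f'(x) = 10x + 5
Substitute x = 2:
f'(2) = 10 * 2 + 5
= 20 + 5
= 25

25


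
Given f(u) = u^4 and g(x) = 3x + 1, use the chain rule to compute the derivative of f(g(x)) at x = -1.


Using the chain rule: (f(g(x)))' = f'(g(x)) * g'(x)
First, find g(-1):
g(-1) = 3 * (-1) + 1 = -2
Next, f'(u) = 4u^3
And g'(x) = 3
So f'(g(-1)) * g'(-1)
= 4 * (-2)^3 * 3
= 4 * (-8) * 3
= -96

-96


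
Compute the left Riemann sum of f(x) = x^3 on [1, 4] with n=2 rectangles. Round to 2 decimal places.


Left Riemann sum uses left endpoints of each subinterval.
Interval: [1, 4], n = 2
dx = (4 - 1) / 2 = 3/2
Left endpoints: [1, 5/2]
f values: [1, 125/8]
Sum = dx * (sum of f values)
= 3/2 * 133/8
= 399/16 ≈ 24.94

24.94


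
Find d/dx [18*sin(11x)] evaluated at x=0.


Apply the chain rule to differentiate 18*sin(11x):
d/dx [18*sin(11x)]
= 18 * cos(11x) * d/dx(11x)
= 18 * 11 * cos(11x)
= 198 * cos(11x)
Evaluate at x = 0:
= 198 * cos(0)
= 198 * 1
= 198

198


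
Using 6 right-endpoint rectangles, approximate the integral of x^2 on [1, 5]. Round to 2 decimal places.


Right Riemann sum uses right endpoints of each subinterval.
Interval: [1, 5], n = 6
dx = (5 - 1) / 6 = 2/3
Right endpoints: [5/3, 7/3, 3, 11/3, 13/3, 5]
f values: [25/9, 49/9, 9, 121/9, 169/9, 25]
Sum = dx * (sum of f values)
= 2/3 * 670/9
= 1340/27 ≈ 49.63

49.63


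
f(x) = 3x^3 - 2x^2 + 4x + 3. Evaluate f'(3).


Differentiate f(x) = 3x^3 - 2x^2 + 4x + 3 term by term:
f'(x) = 9x^2 - 4x + 4
Substitute x = 3:
f'(3) = 9 * 3^2 - 4 * 3 + 4
= 81 - 12 + 4
= 73

73


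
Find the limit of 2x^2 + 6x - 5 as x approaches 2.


Since polynomials are continuous, we use direct substitution.
lim(x->2) of 2x^2 + 6x - 5
= 2 * 2^2 + 6 * 2 - 5
= 8 + 12 - 5
= 15

15


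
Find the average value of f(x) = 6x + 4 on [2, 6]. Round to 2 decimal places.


Average value = 1/(b-a) * integral from a to b of f(x) dx
First compute the integral of 6x + 4:
F(x) = 3x^2 + 4x
F(6) = 3 * 36 + 4 * 6 = 132
F(2) = 3 * 4 + 4 * 2 = 20
Integral = 132 - 20 = 112
Average = 112 / (6 - 2) = 112 / 4
= 28 = 28.00

28.00


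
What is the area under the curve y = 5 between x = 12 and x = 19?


The area under a constant function y = 5 is a rectangle.
Width = 19 - 12 = 7
Height = 5
Area = width * height
= 7 * 5
= 35

35


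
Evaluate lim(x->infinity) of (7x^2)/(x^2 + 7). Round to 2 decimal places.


For limits at infinity with equal-degree polynomials,
we compare leading coefficients.
Numerator leading term: 7x^2
Denominator leading term: x^2
Divide both by x^2:
lim = (7) / (1 + 7/x^2)
As x -> infinity, the 1/x and 1/x^2 terms vanish:
= 7/1 = 7 = 7.00

7.00


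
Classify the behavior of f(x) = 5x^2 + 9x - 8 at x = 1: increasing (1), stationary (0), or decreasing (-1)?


Compute f'(x) to determine behavior:
f'(x) = 10x + 9
f'(1) = 10 * 1 + 9
= 10 + 9
= 19
Since f'(1) > 0, the function is increasing (1)

1


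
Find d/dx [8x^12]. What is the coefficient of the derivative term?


We apply the power rule: d/dx [ax^n] = a*n * x^(n-1)
d/dx [8x^12]
= 8 * 12 * x^(12-1)
= 96x^11
The coefficient is 96

96


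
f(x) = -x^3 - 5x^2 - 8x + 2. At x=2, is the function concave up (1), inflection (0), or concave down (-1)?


Concavity is determined by the sign of f''(x).
f(x) = -x^3 - 5x^2 - 8x + 2
f'(x) = -3x^2 - 10x - 8
f''(x) = -6x - 10
f''(2) = -6 * 2 - 10
= -12 - 10
= -22
Since f''(2) < 0, the function is concave down (-1)

-1


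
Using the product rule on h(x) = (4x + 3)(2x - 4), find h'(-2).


Let u(x) = 4x + 3 and v(x) = 2x - 4
u'(x) = 4
v'(x) = 2
Product rule: h'(x) = u'(x)*v(x) + u(x)*v'(x)
= 4 * (2x - 4) + (4x + 3) * 2
At x = -2:
u(-2) = 4 * (-2) + 3 = -5
v(-2) = 2 * (-2) - 4 = -8
h'(-2) = 4 * (-8) + (-5) * 2
= -32 - 10
= -42

-42


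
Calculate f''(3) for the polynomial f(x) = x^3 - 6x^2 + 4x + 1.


First derivative:
f'(x) = 3x^2 - 12x + 4
Second derivative:
f''(x) = 6x - 12
Substitute x = 3:
f''(3) = 6 * 3 - 12
= 18 - 12
= 6

6


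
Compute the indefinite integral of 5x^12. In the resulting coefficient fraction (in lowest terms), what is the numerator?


Apply the power rule for integration:
integral of ax^n dx = a/(n+1) * x^(n+1) + C
integral of 5x^12 dx
= 5/13 * x^13 + C
The coefficient in lowest terms is 5/13, and its numerator is 5

5


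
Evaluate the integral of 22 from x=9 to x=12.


The integral of a constant k over [a, b] equals k * (b - a).
integral from 9 to 12 of 22 dx
= 22 * (12 - 9)
= 22 * 3
= 66

66


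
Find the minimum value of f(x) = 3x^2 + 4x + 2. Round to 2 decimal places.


For a quadratic f(x) = ax^2 + bx + c with a > 0, the minimum is at the vertex.
Vertex x-coordinate: x = -b/(2a)
x = -(4) / (2 * 3)
x = -4/6 = -2/3
Substitute back to find the minimum value:
f(-2/3) = 3 * (-2/3)^2 + 4 * (-2/3) + 2
= 4/3 - 8/3 + 2
= 2/3 ≈ 0.67

0.67


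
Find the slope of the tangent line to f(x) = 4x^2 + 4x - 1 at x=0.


The slope of the tangent line equals f'(x) at the point.
f(x) = 4x^2 + 4x - 1
f'(x) = 8x + 4
At x = 0:
f'(0) = 8 * 0 + 4
= 0 + 4
= 4

4


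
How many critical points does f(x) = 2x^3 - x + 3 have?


Find where f'(x) = 0:
f(x) = 2x^3 - x + 3
f'(x) = 6x^2 - 1
This is a quadratic in x. Use the discriminant to count real roots.
Discriminant = (0)^2 - 4 * 6 * (-1)
= 0 - (-24)
= 24
Since discriminant > 0, f'(x) = 0 has 2 real solutions.
Number of critical points: 2

2


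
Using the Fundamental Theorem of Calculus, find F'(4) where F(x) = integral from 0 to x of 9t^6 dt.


By the Fundamental Theorem of Calculus (Part 1):
If F(x) = integral from 0 to x of f(t) dt, then F'(x) = f(x)
Here f(t) = 9t^6
So F'(x) = 9x^6
Evaluate at x = 4:
F'(4) = 9 * 4^6
= 9 * 4096
= 36864

36864


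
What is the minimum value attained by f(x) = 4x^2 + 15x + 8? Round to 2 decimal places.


For a quadratic f(x) = ax^2 + bx + c with a > 0, the minimum is at the vertex.
Vertex x-coordinate: x = -b/(2a)
x = -(15) / (2 * 4)
x = -15/8
Substitute back to find the minimum value:
f(-15/8) = 4 * (-15/8)^2 + 15 * (-15/8) + 8
= 225/16 - 225/8 + 8
= -97/16 ≈ -6.06

-6.06


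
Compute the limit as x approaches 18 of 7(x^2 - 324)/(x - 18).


Direct substitution gives 0/0, so we factor the numerator.
Factor: 7(x^2 - 324) = 7 * (x - 18)(x + 18)
Cancel the common factor (x - 18):
7(x^2 - 324)/(x - 18) = 7 * (x + 18)
Now substitute x = 18:
= 7 * (18 + 18) = 252

252


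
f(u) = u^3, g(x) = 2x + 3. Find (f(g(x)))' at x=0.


Using the chain rule: (f(g(x)))' = f'(g(x)) * g'(x)
First, find g(0):
g(0) = 2 * 0 + 3 = 3
Next, f'(u) = 3u^2
And g'(x) = 2
So f'(g(0)) * g'(0)
= 3 * 3^2 * 2
= 3 * 9 * 2
= 54

54


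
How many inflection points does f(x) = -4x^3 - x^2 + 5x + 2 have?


Inflection points occur where f''(x) = 0 and concavity changes.
f(x) = -4x^3 - x^2 + 5x + 2
f'(x) = -12x^2 - 2x + 5
f''(x) = -24x - 2
Set f''(x) = 0:
-24x - 2 = 0
x = 2 / (-24) = -1/12
Since f''(x) is linear (degree 1), it changes sign at this point.
Therefore there is exactly 1 inflection point.

1


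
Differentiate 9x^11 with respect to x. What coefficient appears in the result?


We apply the power rule: d/dx [ax^n] = a*n * x^(n-1)
d/dx [9x^11]
= 9 * 11 * x^(11-1)
= 99x^10
The coefficient is 99

99


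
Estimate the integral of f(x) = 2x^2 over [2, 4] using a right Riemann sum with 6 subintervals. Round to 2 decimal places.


Right Riemann sum uses right endpoints of each subinterval.
Interval: [2, 4], n = 6
dx = (4 - 2) / 6 = 1/3
Right endpoints: [7/3, 8/3, 3, 10/3, 11/3, 4]
f values: [98/9, 128/9, 18, 200/9, 242/9, 32]
Sum = dx * (sum of f values)
= 1/3 * 1118/9
= 1118/27 ≈ 41.41

41.41


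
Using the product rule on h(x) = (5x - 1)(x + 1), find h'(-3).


Let u(x) = 5x - 1 and v(x) = x + 1
u'(x) = 5
v'(x) = 1
Product rule: h'(x) = u'(x)*v(x) + u(x)*v'(x)
= 5 * (x + 1) + (5x - 1) * 1
At x = -3:
u(-3) = 5 * (-3) - 1 = -16
v(-3) = 1 * (-3) + 1 = -2
h'(-3) = 5 * (-2) + (-16) * 1
= -10 - 16
= -26

-26


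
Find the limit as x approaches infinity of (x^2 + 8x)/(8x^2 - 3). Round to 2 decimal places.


For limits at infinity with equal-degree polynomials,
we compare leading coefficients.
Numerator leading term: x^2
Denominator leading term: 8x^2
Divide both by x^2:
lim = (1 + 8/x) / (8 - 3/x^2)
As x -> infinity, the 1/x and 1/x^2 terms vanish:
= 1/8 ≈ 0.13

0.13


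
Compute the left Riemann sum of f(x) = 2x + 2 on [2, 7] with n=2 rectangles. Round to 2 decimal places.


Left Riemann sum uses left endpoints of each subinterval.
Interval: [2, 7], n = 2
dx = (7 - 2) / 2 = 5/2
Left endpoints: [2, 9/2]
f values: [6, 11]
Sum = dx * (sum of f values)
= 5/2 * 17
= 85/2 = 42.50

42.50


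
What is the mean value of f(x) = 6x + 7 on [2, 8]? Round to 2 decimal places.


Average value = 1/(b-a) * integral from a to b of f(x) dx
First compute the integral of 6x + 7:
F(x) = 3x^2 + 7x
F(8) = 3 * 64 + 7 * 8 = 248
F(2) = 3 * 4 + 7 * 2 = 26
Integral = 248 - 26 = 222
Average = 222 / (8 - 2) = 222 / 6
= 37 = 37.00

37.00


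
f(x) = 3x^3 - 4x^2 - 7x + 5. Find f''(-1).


First derivative:
f'(x) = 9x^2 - 8x - 7
Second derivative:
f''(x) = 18x - 8
Substitute x = -1:
f''(-1) = 18 * (-1) - 8
= -18 - 8
= -26

-26


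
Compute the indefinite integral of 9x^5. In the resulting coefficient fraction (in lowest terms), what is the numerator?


Apply the power rule for integration:
integral of ax^n dx = a/(n+1) * x^(n+1) + C
integral of 9x^5 dx
= 9/6 * x^6 + C
= 3/2 * x^6 + C
The coefficient in lowest terms is 3/2, and its numerator is 3

3


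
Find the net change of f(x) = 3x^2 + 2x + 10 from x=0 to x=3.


Net change = f(b) - f(a)
f(x) = 3x^2 + 2x + 10
Compute f(3):
f(3) = 3 * 3^2 + 2 * 3 + 10
= 27 + 6 + 10
= 43
Compute f(0):
f(0) = 3 * 0^2 + 2 * 0 + 10
= 0 + 0 + 10
= 10
Net change = 43 - 10 = 33

33


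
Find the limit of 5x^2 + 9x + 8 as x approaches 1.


Since polynomials are continuous, we use direct substitution.
lim(x->1) of 5x^2 + 9x + 8
= 5 * 1^2 + 9 * 1 + 8
= 5 + 9 + 8
= 22

22


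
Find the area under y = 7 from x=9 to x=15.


The area under a constant function y = 7 is a rectangle.
Width = 15 - 9 = 6
Height = 7
Area = width * height
= 6 * 7
= 42

42


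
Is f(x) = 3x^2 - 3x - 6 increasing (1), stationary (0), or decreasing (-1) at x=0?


Compute f'(x) to determine behavior:
f'(x) = 6x - 3
f'(0) = 6 * 0 - 3
= 0 - 3
= -3
Since f'(0) < 0, the function is decreasing (-1)

-1


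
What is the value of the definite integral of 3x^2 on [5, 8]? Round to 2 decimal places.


Find the antiderivative of 3x^2:
F(x) = 3/3 * x^3
Apply the Fundamental Theorem of Calculus:
F(8) - F(5)
= 3/3 * 8^3 - 3/3 * 5^3
= 3/3 * (512 - 125)
= 3/3 * 387
= 387 = 387.00

387.00


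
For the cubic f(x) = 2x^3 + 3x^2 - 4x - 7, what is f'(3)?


Differentiate f(x) = 2x^3 + 3x^2 - 4x - 7 term by term:
f'(x) = 6x^2 + 6x - 4
Substitute x = 3:
f'(3) = 6 * 3^2 + 6 * 3 - 4
= 54 + 18 - 4
= 68

68


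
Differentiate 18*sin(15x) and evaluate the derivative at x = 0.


Apply the chain rule to differentiate 18*sin(15x):
d/dx [18*sin(15x)]
= 18 * cos(15x) * d/dx(15x)
= 18 * 15 * cos(15x)
= 270 * cos(15x)
Evaluate at x = 0:
= 270 * cos(0)
= 270 * 1
= 270

270


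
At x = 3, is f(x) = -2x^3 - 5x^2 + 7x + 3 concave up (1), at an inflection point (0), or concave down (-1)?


Concavity is determined by the sign of f''(x).
f(x) = -2x^3 - 5x^2 + 7x + 3
f'(x) = -6x^2 - 10x + 7
f''(x) = -12x - 10
f''(3) = -12 * 3 - 10
= -36 - 10
= -46
Since f''(3) < 0, the function is concave down (-1)

-1


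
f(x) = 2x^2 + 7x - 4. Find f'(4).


Differentiate term by term using power and sum rules:
f(x) = 2x^2 + 7x - 4
f'(x) = 4x + 7
Substitute x = 4:
f'(4) = 4 * 4 + 7
= 16 + 7
= 23

23


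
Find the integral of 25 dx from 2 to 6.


The integral of a constant k over [a, b] equals k * (b - a).
integral from 2 to 6 of 25 dx
= 25 * (6 - 2)
= 25 * 4
= 100

100


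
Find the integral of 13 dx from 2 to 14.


The integral of a constant k over [a, b] equals k * (b - a).
integral from 2 to 14 of 13 dx
= 13 * (14 - 2)
= 13 * 12
= 156

156


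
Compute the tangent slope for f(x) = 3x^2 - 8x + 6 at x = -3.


The slope of the tangent line equals f'(x) at the point.
f(x) = 3x^2 - 8x + 6
f'(x) = 6x - 8
At x = -3:
f'(-3) = 6 * (-3) - 8
= -18 - 8
= -26

-26


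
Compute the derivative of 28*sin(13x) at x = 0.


Apply the chain rule to differentiate 28*sin(13x):
d/dx [28*sin(13x)]
= 28 * cos(13x) * d/dx(13x)
= 28 * 13 * cos(13x)
= 364 * cos(13x)
Evaluate at x = 0:
= 364 * cos(0)
= 364 * 1
= 364

364


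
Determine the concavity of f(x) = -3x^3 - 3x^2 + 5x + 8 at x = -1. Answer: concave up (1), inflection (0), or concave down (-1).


Concavity is determined by the sign of f''(x).
f(x) = -3x^3 - 3x^2 + 5x + 8
f'(x) = -9x^2 - 6x + 5
f''(x) = -18x - 6
f''(-1) = -18 * (-1) - 6
= 18 - 6
= 12
Since f''(-1) > 0, the function is concave up (1)

1


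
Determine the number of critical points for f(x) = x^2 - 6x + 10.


Find where f'(x) = 0:
f'(x) = 2x - 6
Set f'(x) = 0:
2x - 6 = 0
x = 6 / 2 = 3
This is a linear equation in x, so there is exactly one solution.
Number of critical points: 1

1


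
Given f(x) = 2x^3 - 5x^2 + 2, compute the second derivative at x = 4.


First derivative:
f'(x) = 6x^2 - 10x
Second derivative:
f''(x) = 12x - 10
Substitute x = 4:
f''(4) = 12 * 4 - 10
= 48 - 10
= 38

38


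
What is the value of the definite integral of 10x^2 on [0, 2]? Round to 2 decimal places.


Find the antiderivative of 10x^2:
F(x) = 10/3 * x^3
Apply the Fundamental Theorem of Calculus:
F(2) - F(0)
= 10/3 * 2^3 - 10/3 * 0^3
= 10/3 * (8 - 0)
= 10/3 * 8
= 80/3 ≈ 26.67

26.67


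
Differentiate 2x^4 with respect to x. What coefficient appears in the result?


We apply the power rule: d/dx [ax^n] = a*n * x^(n-1)
d/dx [2x^4]
= 2 * 4 * x^(4-1)
= 8x^3
The coefficient is 8

8


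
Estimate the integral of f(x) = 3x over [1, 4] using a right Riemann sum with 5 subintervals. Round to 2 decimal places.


Right Riemann sum uses right endpoints of each subinterval.
Interval: [1, 4], n = 5
dx = (4 - 1) / 5 = 3/5
Right endpoints: [8/5, 11/5, 14/5, 17/5, 4]
f values: [24/5, 33/5, 42/5, 51/5, 12]
Sum = dx * (sum of f values)
= 3/5 * 42
= 126/5 = 25.20

25.20


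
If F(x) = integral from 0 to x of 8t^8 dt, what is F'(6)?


By the Fundamental Theorem of Calculus (Part 1):
If F(x) = integral from 0 to x of f(t) dt, then F'(x) = f(x)
Here f(t) = 8t^8
So F'(x) = 8x^8
Evaluate at x = 6:
F'(6) = 8 * 6^8
= 8 * 1679616
= 13436928

13436928


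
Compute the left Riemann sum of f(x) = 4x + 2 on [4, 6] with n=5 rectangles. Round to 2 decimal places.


Left Riemann sum uses left endpoints of each subinterval.
Interval: [4, 6], n = 5
dx = (6 - 4) / 5 = 2/5
Left endpoints: [4, 22/5, 24/5, 26/5, 28/5]
f values: [18, 98/5, 106/5, 114/5, 122/5]
Sum = dx * (sum of f values)
= 2/5 * 106
= 212/5 = 42.40

42.40


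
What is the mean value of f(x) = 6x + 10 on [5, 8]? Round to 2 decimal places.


Average value = 1/(b-a) * integral from a to b of f(x) dx
First compute the integral of 6x + 10:
F(x) = 3x^2 + 10x
F(8) = 3 * 64 + 10 * 8 = 272
F(5) = 3 * 25 + 10 * 5 = 125
Integral = 272 - 125 = 147
Average = 147 / (8 - 5) = 147 / 3
= 49 = 49.00

49.00


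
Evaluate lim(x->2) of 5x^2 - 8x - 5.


Since polynomials are continuous, we use direct substitution.
lim(x->2) of 5x^2 - 8x - 5
= 5 * 2^2 - 8 * 2 - 5
= 20 - 16 - 5
= -1

-1


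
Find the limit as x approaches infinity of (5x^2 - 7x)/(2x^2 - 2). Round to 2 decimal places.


For limits at infinity with equal-degree polynomials,
we compare leading coefficients.
Numerator leading term: 5x^2
Denominator leading term: 2x^2
Divide both by x^2:
lim = (5 - 7/x) / (2 - 2/x^2)
As x -> infinity, the 1/x and 1/x^2 terms vanish:
= 5/2 = 2.50

2.50


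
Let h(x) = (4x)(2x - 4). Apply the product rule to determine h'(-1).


Let u(x) = 4x and v(x) = 2x - 4
u'(x) = 4
v'(x) = 2
Product rule: h'(x) = u'(x)*v(x) + u(x)*v'(x)
= 4 * (2x - 4) + (4x) * 2
At x = -1:
u(-1) = 4 * (-1) + 0 = -4
v(-1) = 2 * (-1) - 4 = -6
h'(-1) = 4 * (-6) + (-4) * 2
= -24 - 8
= -32

-32


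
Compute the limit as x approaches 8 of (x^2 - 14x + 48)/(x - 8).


Direct substitution gives 0/0, so we factor the numerator.
Factor: (x^2 - 14x + 48) = (x - 8)(x - 6)
Cancel the common factor (x - 8):
(x^2 - 14x + 48)/(x - 8) = (x - 6)
Now substitute x = 8:
= (8) - (6) = 2

2


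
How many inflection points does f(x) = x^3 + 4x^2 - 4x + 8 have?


Inflection points occur where f''(x) = 0 and concavity changes.
f(x) = x^3 + 4x^2 - 4x + 8
f'(x) = 3x^2 + 8x - 4
f''(x) = 6x + 8
Set f''(x) = 0:
6x + 8 = 0
x = -8 / 6 = -4/3
Since f''(x) is linear (degree 1), it changes sign at this point.
Therefore there is exactly 1 inflection point.

1


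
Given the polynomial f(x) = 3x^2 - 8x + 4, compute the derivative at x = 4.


Differentiate term by term using power and sum rules:
f(x) = 3x^2 - 8x + 4
f'(x) = 6x - 8
Substitute x = 4:
f'(4) = 6 * 4 - 8
= 24 - 8
= 16

16


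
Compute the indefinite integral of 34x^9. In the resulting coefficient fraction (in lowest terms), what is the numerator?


Apply the power rule for integration:
integral of ax^n dx = a/(n+1) * x^(n+1) + C
integral of 34x^9 dx
= 34/10 * x^10 + C
= 17/5 * x^10 + C
The coefficient in lowest terms is 17/5, and its numerator is 17

17


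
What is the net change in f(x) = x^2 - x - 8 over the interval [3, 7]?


Net change = f(b) - f(a)
f(x) = x^2 - x - 8
Compute f(7):
f(7) = 1 * 7^2 - 1 * 7 - 8
= 49 - 7 - 8
= 34
Compute f(3):
f(3) = 1 * 3^2 - 1 * 3 - 8
= 9 - 3 - 8
= -2
Net change = 34 - (-2) = 36

36


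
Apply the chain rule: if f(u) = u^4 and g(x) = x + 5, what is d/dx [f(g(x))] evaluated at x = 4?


Using the chain rule: (f(g(x)))' = f'(g(x)) * g'(x)
First, find g(4):
g(4) = 1 * 4 + 5 = 9
Next, f'(u) = 4u^3
And g'(x) = 1
So f'(g(4)) * g'(4)
= 4 * 9^3 * 1
= 4 * 729 * 1
= 2916

2916


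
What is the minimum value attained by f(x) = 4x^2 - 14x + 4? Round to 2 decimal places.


For a quadratic f(x) = ax^2 + bx + c with a > 0, the minimum is at the vertex.
Vertex x-coordinate: x = -b/(2a)
x = -(-14) / (2 * 4)
x = 14/8 = 7/4
Substitute back to find the minimum value:
f(7/4) = 4 * (7/4)^2 - 14 * (7/4) + 4
= 49/4 - 49/2 + 4
= -33/4 = -8.25

-8.25


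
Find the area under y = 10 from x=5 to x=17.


The area under a constant function y = 10 is a rectangle.
Width = 17 - 5 = 12
Height = 10
Area = width * height
= 12 * 10
= 120

120


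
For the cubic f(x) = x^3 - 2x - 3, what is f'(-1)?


Differentiate f(x) = x^3 - 2x - 3 term by term:
f'(x) = 3x^2 - 2
Substitute x = -1:
f'(-1) = 3 * (-1)^2 + 0 * (-1) - 2
= 3 + 0 - 2
= 1

1


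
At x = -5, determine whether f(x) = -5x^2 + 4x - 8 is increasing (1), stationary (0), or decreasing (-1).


Compute f'(x) to determine behavior:
f'(x) = -10x + 4
f'(-5) = -10 * (-5) + 4
= 50 + 4
= 54
Since f'(-5) > 0, the function is increasing (1)

1


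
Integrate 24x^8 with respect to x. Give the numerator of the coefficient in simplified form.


Apply the power rule for integration:
integral of ax^n dx = a/(n+1) * x^(n+1) + C
integral of 24x^8 dx
= 24/9 * x^9 + C
= 8/3 * x^9 + C
The coefficient in lowest terms is 8/3, and its numerator is 8

8


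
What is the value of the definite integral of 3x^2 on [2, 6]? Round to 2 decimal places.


Find the antiderivative of 3x^2:
F(x) = 3/3 * x^3
Apply the Fundamental Theorem of Calculus:
F(6) - F(2)
= 3/3 * 6^3 - 3/3 * 2^3
= 3/3 * (216 - 8)
= 3/3 * 208
= 208 = 208.00

208.00


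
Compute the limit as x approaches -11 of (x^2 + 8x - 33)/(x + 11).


Direct substitution gives 0/0, so we factor the numerator.
Factor: (x^2 + 8x - 33) = (x + 11)(x - 3)
Cancel the common factor (x + 11):
(x^2 + 8x - 33)/(x + 11) = (x - 3)
Now substitute x = -11:
= (-11) - (3) = -14

-14


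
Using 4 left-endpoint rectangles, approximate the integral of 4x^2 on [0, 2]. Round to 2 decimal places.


Left Riemann sum uses left endpoints of each subinterval.
Interval: [0, 2], n = 4
dx = (2 - 0) / 4 = 1/2
Left endpoints: [0, 1/2, 1, 3/2]
f values: [0, 1, 4, 9]
Sum = dx * (sum of f values)
= 1/2 * 14
= 7 = 7.00

7.00


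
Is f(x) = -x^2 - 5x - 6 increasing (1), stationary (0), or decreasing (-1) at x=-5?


Compute f'(x) to determine behavior:
f'(x) = -2x - 5
f'(-5) = -2 * (-5) - 5
= 10 - 5
= 5
Since f'(-5) > 0, the function is increasing (1)

1


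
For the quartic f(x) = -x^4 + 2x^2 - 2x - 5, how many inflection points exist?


Inflection points occur where f''(x) = 0 and concavity changes.
f(x) = -x^4 + 2x^2 - 2x - 5
f'(x) = -4x^3 + 4x - 2
f''(x) = -12x^2 + 4
This is a quadratic in x. Use the discriminant to count real roots.
Discriminant = (0)^2 - 4 * (-12) * 4
= 0 - (-192)
= 192
Since discriminant > 0, f''(x) = 0 has 2 distinct real solutions.
A quadratic with two distinct real roots changes sign at each root, so concavity changes at both.
Number of inflection points: 2

2


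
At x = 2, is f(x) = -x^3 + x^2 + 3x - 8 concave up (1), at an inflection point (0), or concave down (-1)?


Concavity is determined by the sign of f''(x).
f(x) = -x^3 + x^2 + 3x - 8
f'(x) = -3x^2 + 2x + 3
f''(x) = -6x + 2
f''(2) = -6 * 2 + 2
= -12 + 2
= -10
Since f''(2) < 0, the function is concave down (-1)

-1


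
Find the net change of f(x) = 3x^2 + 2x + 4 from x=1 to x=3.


Net change = f(b) - f(a)
f(x) = 3x^2 + 2x + 4
Compute f(3):
f(3) = 3 * 3^2 + 2 * 3 + 4
= 27 + 6 + 4
= 37
Compute f(1):
f(1) = 3 * 1^2 + 2 * 1 + 4
= 3 + 2 + 4
= 9
Net change = 37 - 9 = 28

28


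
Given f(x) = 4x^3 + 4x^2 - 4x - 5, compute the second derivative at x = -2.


First derivative:
f'(x) = 12x^2 + 8x - 4
Second derivative:
f''(x) = 24x + 8
Substitute x = -2:
f''(-2) = 24 * (-2) + 8
= -48 + 8
= -40

-40


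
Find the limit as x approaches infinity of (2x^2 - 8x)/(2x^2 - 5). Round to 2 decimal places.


For limits at infinity with equal-degree polynomials,
we compare leading coefficients.
Numerator leading term: 2x^2
Denominator leading term: 2x^2
Divide both by x^2:
lim = (2 - 8/x) / (2 - 5/x^2)
As x -> infinity, the 1/x and 1/x^2 terms vanish:
= 2/2 = 1 = 1.00

1.00


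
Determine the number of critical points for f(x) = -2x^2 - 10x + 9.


Find where f'(x) = 0:
f'(x) = -4x - 10
Set f'(x) = 0:
-4x - 10 = 0
x = 10 / (-4) = -5/2
This is a linear equation in x, so there is exactly one solution.
Number of critical points: 1

1


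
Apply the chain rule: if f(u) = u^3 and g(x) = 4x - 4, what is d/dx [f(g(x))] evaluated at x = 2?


Using the chain rule: (f(g(x)))' = f'(g(x)) * g'(x)
First, find g(2):
g(2) = 4 * 2 - 4 = 4
Next, f'(u) = 3u^2
And g'(x) = 4
So f'(g(2)) * g'(2)
= 3 * 4^2 * 4
= 3 * 16 * 4
= 192

192


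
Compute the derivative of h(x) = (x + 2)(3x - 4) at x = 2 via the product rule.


Let u(x) = x + 2 and v(x) = 3x - 4
u'(x) = 1
v'(x) = 3
Product rule: h'(x) = u'(x)*v(x) + u(x)*v'(x)
= 1 * (3x - 4) + (x + 2) * 3
At x = 2:
u(2) = 1 * 2 + 2 = 4
v(2) = 3 * 2 - 4 = 2
h'(2) = 1 * 2 + 4 * 3
= 2 + 12
= 14

14


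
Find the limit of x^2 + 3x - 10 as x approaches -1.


Since polynomials are continuous, we use direct substitution.
lim(x->-1) of x^2 + 3x - 10
= 1 * (-1)^2 + 3 * (-1) - 10
= 1 - 3 - 10
= -12

-12


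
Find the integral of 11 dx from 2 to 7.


The integral of a constant k over [a, b] equals k * (b - a).
integral from 2 to 7 of 11 dx
= 11 * (7 - 2)
= 11 * 5
= 55

55


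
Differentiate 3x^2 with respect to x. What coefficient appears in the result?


We apply the power rule: d/dx [ax^n] = a*n * x^(n-1)
d/dx [3x^2]
= 3 * 2 * x^(2-1)
= 6x
The coefficient is 6

6


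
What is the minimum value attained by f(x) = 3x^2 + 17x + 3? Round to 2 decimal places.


For a quadratic f(x) = ax^2 + bx + c with a > 0, the minimum is at the vertex.
Vertex x-coordinate: x = -b/(2a)
x = -(17) / (2 * 3)
x = -17/6
Substitute back to find the minimum value:
f(-17/6) = 3 * (-17/6)^2 + 17 * (-17/6) + 3
= 289/12 - 289/6 + 3
= -253/12 ≈ -21.08

-21.08


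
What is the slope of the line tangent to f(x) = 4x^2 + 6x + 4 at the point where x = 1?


The slope of the tangent line equals f'(x) at the point.
f(x) = 4x^2 + 6x + 4
f'(x) = 8x + 6
At x = 1:
f'(1) = 8 * 1 + 6
= 8 + 6
= 14

14


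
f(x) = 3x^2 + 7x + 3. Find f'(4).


Differentiate term by term using power and sum rules:
f(x) = 3x^2 + 7x + 3
f'(x) = 6x + 7
Substitute x = 4:
f'(4) = 6 * 4 + 7
= 24 + 7
= 31

31


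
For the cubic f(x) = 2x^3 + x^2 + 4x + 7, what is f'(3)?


Differentiate f(x) = 2x^3 + x^2 + 4x + 7 term by term:
f'(x) = 6x^2 + 2x + 4
Substitute x = 3:
f'(3) = 6 * 3^2 + 2 * 3 + 4
= 54 + 6 + 4
= 64

64


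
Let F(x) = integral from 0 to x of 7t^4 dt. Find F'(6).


By the Fundamental Theorem of Calculus (Part 1):
If F(x) = integral from 0 to x of f(t) dt, then F'(x) = f(x)
Here f(t) = 7t^4
So F'(x) = 7x^4
Evaluate at x = 6:
F'(6) = 7 * 6^4
= 7 * 1296
= 9072

9072


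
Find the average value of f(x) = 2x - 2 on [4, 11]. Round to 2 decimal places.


Average value = 1/(b-a) * integral from a to b of f(x) dx
First compute the integral of 2x - 2:
F(x) = x^2 - 2x
F(11) = 1 * 121 - 2 * 11 = 99
F(4) = 1 * 16 - 2 * 4 = 8
Integral = 99 - 8 = 91
Average = 91 / (11 - 4) = 91 / 7
= 13 = 13.00

13.00


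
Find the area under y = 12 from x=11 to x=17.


The area under a constant function y = 12 is a rectangle.
Width = 17 - 11 = 6
Height = 12
Area = width * height
= 6 * 12
= 72

72


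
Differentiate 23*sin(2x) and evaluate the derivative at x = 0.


Apply the chain rule to differentiate 23*sin(2x):
d/dx [23*sin(2x)]
= 23 * cos(2x) * d/dx(2x)
= 23 * 2 * cos(2x)
= 46 * cos(2x)
Evaluate at x = 0:
= 46 * cos(0)
= 46 * 1
= 46

46


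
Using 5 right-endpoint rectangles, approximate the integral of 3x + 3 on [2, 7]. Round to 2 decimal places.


Right Riemann sum uses right endpoints of each subinterval.
Interval: [2, 7], n = 5
dx = (7 - 2) / 5 = 1
Right endpoints: [3, 4, 5, 6, 7]
f values: [12, 15, 18, 21, 24]
Sum = dx * (sum of f values)
= 1 * 90
= 90 = 90.00

90.00


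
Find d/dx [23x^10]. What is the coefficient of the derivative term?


We apply the power rule: d/dx [ax^n] = a*n * x^(n-1)
d/dx [23x^10]
= 23 * 10 * x^(10-1)
= 230x^9
The coefficient is 230

230


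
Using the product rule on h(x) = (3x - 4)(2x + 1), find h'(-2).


Let u(x) = 3x - 4 and v(x) = 2x + 1
u'(x) = 3
v'(x) = 2
Product rule: h'(x) = u'(x)*v(x) + u(x)*v'(x)
= 3 * (2x + 1) + (3x - 4) * 2
At x = -2:
u(-2) = 3 * (-2) - 4 = -10
v(-2) = 2 * (-2) + 1 = -3
h'(-2) = 3 * (-3) + (-10) * 2
= -9 - 20
= -29

-29


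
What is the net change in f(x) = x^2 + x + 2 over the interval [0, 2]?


Net change = f(b) - f(a)
f(x) = x^2 + x + 2
Compute f(2):
f(2) = 1 * 2^2 + 1 * 2 + 2
= 4 + 2 + 2
= 8
Compute f(0):
f(0) = 1 * 0^2 + 1 * 0 + 2
= 0 + 0 + 2
= 2
Net change = 8 - 2 = 6

6


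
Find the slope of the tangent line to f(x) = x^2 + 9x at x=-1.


The slope of the tangent line equals f'(x) at the point.
f(x) = x^2 + 9x
f'(x) = 2x + 9
At x = -1:
f'(-1) = 2 * (-1) + 9
= -2 + 9
= 7

7


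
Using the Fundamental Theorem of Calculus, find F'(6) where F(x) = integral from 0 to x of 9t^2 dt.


By the Fundamental Theorem of Calculus (Part 1):
If F(x) = integral from 0 to x of f(t) dt, then F'(x) = f(x)
Here f(t) = 9t^2
So F'(x) = 9x^2
Evaluate at x = 6:
F'(6) = 9 * 6^2
= 9 * 36
= 324

324


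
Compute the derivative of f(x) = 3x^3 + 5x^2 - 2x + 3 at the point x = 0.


Differentiate f(x) = 3x^3 + 5x^2 - 2x + 3 term by term:
f'(x) = 9x^2 + 10x - 2
Substitute x = 0:
f'(0) = 9 * 0^2 + 10 * 0 - 2
= 0 + 0 - 2
= -2

-2


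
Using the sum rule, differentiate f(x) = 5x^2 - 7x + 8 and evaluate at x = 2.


Differentiate term by term using power and sum rules:
f(x) = 5x^2 - 7x + 8
f'(x) = 10x - 7
Substitute x = 2:
f'(2) = 10 * 2 - 7
= 20 - 7
= 13

13


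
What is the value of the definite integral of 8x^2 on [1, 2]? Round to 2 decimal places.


Find the antiderivative of 8x^2:
F(x) = 8/3 * x^3
Apply the Fundamental Theorem of Calculus:
F(2) - F(1)
= 8/3 * 2^3 - 8/3 * 1^3
= 8/3 * (8 - 1)
= 8/3 * 7
= 56/3 ≈ 18.67

18.67


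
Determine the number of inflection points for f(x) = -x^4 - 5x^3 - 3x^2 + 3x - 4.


Inflection points occur where f''(x) = 0 and concavity changes.
f(x) = -x^4 - 5x^3 - 3x^2 + 3x - 4
f'(x) = -4x^3 - 15x^2 - 6x + 3
f''(x) = -12x^2 - 30x - 6
This is a quadratic in x. Use the discriminant to count real roots.
Discriminant = (-30)^2 - 4 * (-12) * (-6)
= 900 - 288
= 612
Since discriminant > 0, f''(x) = 0 has 2 distinct real solutions.
A quadratic with two distinct real roots changes sign at each root, so concavity changes at both.
Number of inflection points: 2

2


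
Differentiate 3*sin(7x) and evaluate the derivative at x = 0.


Apply the chain rule to differentiate 3*sin(7x):
d/dx [3*sin(7x)]
= 3 * cos(7x) * d/dx(7x)
= 3 * 7 * cos(7x)
= 21 * cos(7x)
Evaluate at x = 0:
= 21 * cos(0)
= 21 * 1
= 21

21


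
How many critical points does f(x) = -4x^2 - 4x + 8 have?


Find where f'(x) = 0:
f'(x) = -8x - 4
Set f'(x) = 0:
-8x - 4 = 0
x = 4 / (-8) = -1/2
This is a linear equation in x, so there is exactly one solution.
Number of critical points: 1

1


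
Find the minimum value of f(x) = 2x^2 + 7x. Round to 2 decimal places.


For a quadratic f(x) = ax^2 + bx + c with a > 0, the minimum is at the vertex.
Vertex x-coordinate: x = -b/(2a)
x = -(7) / (2 * 2)
x = -7/4
Substitute back to find the minimum value:
f(-7/4) = 2 * (-7/4)^2 + 7 * (-7/4) + 0
= 49/8 - 49/4 + 0
= -49/8 ≈ -6.13

-6.13


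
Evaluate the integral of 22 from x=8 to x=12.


The integral of a constant k over [a, b] equals k * (b - a).
integral from 8 to 12 of 22 dx
= 22 * (12 - 8)
= 22 * 4
= 88

88


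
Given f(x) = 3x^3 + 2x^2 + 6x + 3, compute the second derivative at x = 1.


First derivative:
f'(x) = 9x^2 + 4x + 6
Second derivative:
f''(x) = 18x + 4
Substitute x = 1:
f''(1) = 18 * 1 + 4
= 18 + 4
= 22

22


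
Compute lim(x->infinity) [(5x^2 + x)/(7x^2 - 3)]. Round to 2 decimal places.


For limits at infinity with equal-degree polynomials,
we compare leading coefficients.
Numerator leading term: 5x^2
Denominator leading term: 7x^2
Divide both by x^2:
lim = (5 + 1/x) / (7 - 3/x^2)
As x -> infinity, the 1/x and 1/x^2 terms vanish:
= 5/7 ≈ 0.71

0.71


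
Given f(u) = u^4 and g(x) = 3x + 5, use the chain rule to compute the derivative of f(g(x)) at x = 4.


Using the chain rule: (f(g(x)))' = f'(g(x)) * g'(x)
First, find g(4):
g(4) = 3 * 4 + 5 = 17
Next, f'(u) = 4u^3
And g'(x) = 3
So f'(g(4)) * g'(4)
= 4 * 17^3 * 3
= 4 * 4913 * 3
= 58956

58956


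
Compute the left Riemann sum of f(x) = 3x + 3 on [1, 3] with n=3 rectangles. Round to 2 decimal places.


Left Riemann sum uses left endpoints of each subinterval.
Interval: [1, 3], n = 3
dx = (3 - 1) / 3 = 2/3
Left endpoints: [1, 5/3, 7/3]
f values: [6, 8, 10]
Sum = dx * (sum of f values)
= 2/3 * 24
= 16 = 16.00

16.00


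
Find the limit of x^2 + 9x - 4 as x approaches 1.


Since polynomials are continuous, we use direct substitution.
lim(x->1) of x^2 + 9x - 4
= 1 * 1^2 + 9 * 1 - 4
= 1 + 9 - 4
= 6

6


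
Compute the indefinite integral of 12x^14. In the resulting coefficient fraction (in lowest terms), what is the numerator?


Apply the power rule for integration:
integral of ax^n dx = a/(n+1) * x^(n+1) + C
integral of 12x^14 dx
= 12/15 * x^15 + C
= 4/5 * x^15 + C
The coefficient in lowest terms is 4/5, and its numerator is 4

4


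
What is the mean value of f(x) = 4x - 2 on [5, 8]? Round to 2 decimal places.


Average value = 1/(b-a) * integral from a to b of f(x) dx
First compute the integral of 4x - 2:
F(x) = 2x^2 - 2x
F(8) = 2 * 64 - 2 * 8 = 112
F(5) = 2 * 25 - 2 * 5 = 40
Integral = 112 - 40 = 72
Average = 72 / (8 - 5) = 72 / 3
= 24 = 24.00

24.00


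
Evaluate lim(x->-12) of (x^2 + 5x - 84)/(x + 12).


Direct substitution gives 0/0, so we factor the numerator.
Factor: (x^2 + 5x - 84) = (x + 12)(x - 7)
Cancel the common factor (x + 12):
(x^2 + 5x - 84)/(x + 12) = (x - 7)
Now substitute x = -12:
= (-12) - (7) = -19

-19


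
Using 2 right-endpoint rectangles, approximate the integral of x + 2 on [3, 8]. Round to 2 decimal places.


Right Riemann sum uses right endpoints of each subinterval.
Interval: [3, 8], n = 2
dx = (8 - 3) / 2 = 5/2
Right endpoints: [11/2, 8]
f values: [15/2, 10]
Sum = dx * (sum of f values)
= 5/2 * 35/2
= 175/4 = 43.75

43.75


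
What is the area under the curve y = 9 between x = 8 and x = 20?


The area under a constant function y = 9 is a rectangle.
Width = 20 - 8 = 12
Height = 9
Area = width * height
= 12 * 9
= 108

108


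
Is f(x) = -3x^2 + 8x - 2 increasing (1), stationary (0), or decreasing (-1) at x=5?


Compute f'(x) to determine behavior:
f'(x) = -6x + 8
f'(5) = -6 * 5 + 8
= -30 + 8
= -22
Since f'(5) < 0, the function is decreasing (-1)

-1


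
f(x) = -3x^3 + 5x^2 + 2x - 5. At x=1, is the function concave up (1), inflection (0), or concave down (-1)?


Concavity is determined by the sign of f''(x).
f(x) = -3x^3 + 5x^2 + 2x - 5
f'(x) = -9x^2 + 10x + 2
f''(x) = -18x + 10
f''(1) = -18 * 1 + 10
= -18 + 10
= -8
Since f''(1) < 0, the function is concave down (-1)

-1


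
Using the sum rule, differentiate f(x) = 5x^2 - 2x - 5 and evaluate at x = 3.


Differentiate term by term using power and sum rules:
f(x) = 5x^2 - 2x - 5
f'(x) = 10x - 2
Substitute x = 3:
f'(3) = 10 * 3 - 2
= 30 - 2
= 28

28


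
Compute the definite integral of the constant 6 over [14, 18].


The integral of a constant k over [a, b] equals k * (b - a).
integral from 14 to 18 of 6 dx
= 6 * (18 - 14)
= 6 * 4
= 24

24


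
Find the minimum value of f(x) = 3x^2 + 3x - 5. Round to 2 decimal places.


For a quadratic f(x) = ax^2 + bx + c with a > 0, the minimum is at the vertex.
Vertex x-coordinate: x = -b/(2a)
x = -(3) / (2 * 3)
x = -3/6 = -1/2
Substitute back to find the minimum value:
f(-1/2) = 3 * (-1/2)^2 + 3 * (-1/2) - 5
= 3/4 - 3/2 - 5
= -23/4 = -5.75

-5.75


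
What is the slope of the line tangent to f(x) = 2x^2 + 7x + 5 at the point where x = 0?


The slope of the tangent line equals f'(x) at the point.
f(x) = 2x^2 + 7x + 5
f'(x) = 4x + 7
At x = 0:
f'(0) = 4 * 0 + 7
= 0 + 7
= 7

7


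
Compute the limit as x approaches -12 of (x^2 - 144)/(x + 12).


Direct substitution gives 0/0, so we factor the numerator.
Factor: (x^2 - 144) = (x + 12)(x - 12)
Cancel the common factor (x + 12):
(x^2 - 144)/(x + 12) = (x - 12)
Now substitute x = -12:
= (-12) - (12) = -24

-24


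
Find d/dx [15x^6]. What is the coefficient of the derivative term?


We apply the power rule: d/dx [ax^n] = a*n * x^(n-1)
d/dx [15x^6]
= 15 * 6 * x^(6-1)
= 90x^5
The coefficient is 90

90


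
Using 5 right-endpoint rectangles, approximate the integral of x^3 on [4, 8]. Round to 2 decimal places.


Right Riemann sum uses right endpoints of each subinterval.
Interval: [4, 8], n = 5
dx = (8 - 4) / 5 = 4/5
Right endpoints: [24/5, 28/5, 32/5, 36/5, 8]
f values: [13824/125, 21952/125, 32768/125, 46656/125, 512]
Sum = dx * (sum of f values)
= 4/5 * 7168/5
= 28672/25 = 1146.88

1146.88


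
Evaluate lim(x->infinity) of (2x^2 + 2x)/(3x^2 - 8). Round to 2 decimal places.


For limits at infinity with equal-degree polynomials,
we compare leading coefficients.
Numerator leading term: 2x^2
Denominator leading term: 3x^2
Divide both by x^2:
lim = (2 + 2/x) / (3 - 8/x^2)
As x -> infinity, the 1/x and 1/x^2 terms vanish:
= 2/3 ≈ 0.67

0.67


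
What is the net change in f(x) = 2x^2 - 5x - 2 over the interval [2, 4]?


Net change = f(b) - f(a)
f(x) = 2x^2 - 5x - 2
Compute f(4):
f(4) = 2 * 4^2 - 5 * 4 - 2
= 32 - 20 - 2
= 10
Compute f(2):
f(2) = 2 * 2^2 - 5 * 2 - 2
= 8 - 10 - 2
= -4
Net change = 10 - (-4) = 14

14


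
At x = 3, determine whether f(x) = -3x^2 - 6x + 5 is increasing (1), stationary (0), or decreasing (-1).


Compute f'(x) to determine behavior:
f'(x) = -6x - 6
f'(3) = -6 * 3 - 6
= -18 - 6
= -24
Since f'(3) < 0, the function is decreasing (-1)

-1


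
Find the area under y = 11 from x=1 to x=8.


The area under a constant function y = 11 is a rectangle.
Width = 8 - 1 = 7
Height = 11
Area = width * height
= 7 * 11
= 77

77


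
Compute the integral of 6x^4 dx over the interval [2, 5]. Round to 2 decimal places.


Find the antiderivative of 6x^4:
F(x) = 6/5 * x^5
Apply the Fundamental Theorem of Calculus:
F(5) - F(2)
= 6/5 * 5^5 - 6/5 * 2^5
= 6/5 * (3125 - 32)
= 6/5 * 3093
= 18558/5 = 3711.60

3711.60


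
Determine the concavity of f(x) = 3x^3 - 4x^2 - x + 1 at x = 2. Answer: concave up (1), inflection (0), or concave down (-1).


Concavity is determined by the sign of f''(x).
f(x) = 3x^3 - 4x^2 - x + 1
f'(x) = 9x^2 - 8x - 1
f''(x) = 18x - 8
f''(2) = 18 * 2 - 8
= 36 - 8
= 28
Since f''(2) > 0, the function is concave up (1)

1


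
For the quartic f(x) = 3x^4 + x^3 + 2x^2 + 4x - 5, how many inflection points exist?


Inflection points occur where f''(x) = 0 and concavity changes.
f(x) = 3x^4 + x^3 + 2x^2 + 4x - 5
f'(x) = 12x^3 + 3x^2 + 4x + 4
f''(x) = 36x^2 + 6x + 4
This is a quadratic in x. Use the discriminant to count real roots.
Discriminant = (6)^2 - 4 * 36 * 4
= 36 - 576
= -540
Since discriminant < 0, f''(x) = 0 has no real solutions.
Number of inflection points: 0

0


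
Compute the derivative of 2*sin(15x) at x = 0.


Apply the chain rule to differentiate 2*sin(15x):
d/dx [2*sin(15x)]
= 2 * cos(15x) * d/dx(15x)
= 2 * 15 * cos(15x)
= 30 * cos(15x)
Evaluate at x = 0:
= 30 * cos(0)
= 30 * 1
= 30

30


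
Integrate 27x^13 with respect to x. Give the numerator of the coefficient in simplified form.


Apply the power rule for integration:
integral of ax^n dx = a/(n+1) * x^(n+1) + C
integral of 27x^13 dx
= 27/14 * x^14 + C
The coefficient in lowest terms is 27/14, and its numerator is 27

27


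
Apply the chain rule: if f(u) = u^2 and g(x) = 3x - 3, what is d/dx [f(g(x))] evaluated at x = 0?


Using the chain rule: (f(g(x)))' = f'(g(x)) * g'(x)
First, find g(0):
g(0) = 3 * 0 - 3 = -3
Next, f'(u) = 2u
And g'(x) = 3
So f'(g(0)) * g'(0)
= 2 * (-3) * 3
= -18

-18
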